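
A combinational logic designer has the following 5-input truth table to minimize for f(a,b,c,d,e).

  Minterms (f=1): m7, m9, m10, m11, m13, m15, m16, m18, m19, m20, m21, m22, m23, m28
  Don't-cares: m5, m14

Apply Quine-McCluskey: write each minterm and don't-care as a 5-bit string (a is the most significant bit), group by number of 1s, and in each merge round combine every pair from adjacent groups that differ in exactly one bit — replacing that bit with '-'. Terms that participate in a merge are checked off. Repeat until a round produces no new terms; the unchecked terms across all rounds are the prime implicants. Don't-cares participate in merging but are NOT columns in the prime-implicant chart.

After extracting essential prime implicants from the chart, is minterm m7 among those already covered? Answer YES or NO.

NO

size-2^0 implicants → 00101(✓)  00111(✓)  01001(✓)  01010(✓)  01011(✓)  01101(✓)  01110(✓)  01111(✓)  10000(✓)  10010(✓)  10011(✓)  10100(✓)  10101(✓)  10110(✓)  10111(✓)  11100(✓)
size-2^1 implicants → -0101(✓)  -0111(✓)  0-101(✓)  0-111(✓)  001-1(✓)  01-01(✓)  01-10(✓)  01-11(✓)  010-1(✓)  0101-(✓)  011-1(✓)  0111-(✓)  1-100  10-00(✓)  10-10(✓)  10-11(✓)  100-0(✓)  1001-(✓)  101-0(✓)  101-1(✓)  1010-(✓)  1011-(✓)
size-2^2 implicants → -01-1  0-1-1  01--1  01-1-  10--0  10-1-  101--
Unchecked terms (primes): -01-1, 0-1-1, 01--1, 01-1-, 1-100, 10--0, 10-1-, 101--
Minterm coverage:
  m7 ⊆ -01-1,0-1-1
  m9 ⊆ 01--1 [E]
  m10 ⊆ 01-1- [E]
  m11 ⊆ 01--1,01-1-
  m13 ⊆ 0-1-1,01--1
  m15 ⊆ 0-1-1,01--1,01-1-
  m16 ⊆ 10--0 [E]
  m18 ⊆ 10--0,10-1-
  m19 ⊆ 10-1- [E]
  m20 ⊆ 1-100,10--0,101--
  m21 ⊆ -01-1,101--
  m22 ⊆ 10--0,10-1-,101--
  m23 ⊆ -01-1,10-1-,101--
  m28 ⊆ 1-100 [E]
E = {01--1, 01-1-, 1-100, 10--0, 10-1-}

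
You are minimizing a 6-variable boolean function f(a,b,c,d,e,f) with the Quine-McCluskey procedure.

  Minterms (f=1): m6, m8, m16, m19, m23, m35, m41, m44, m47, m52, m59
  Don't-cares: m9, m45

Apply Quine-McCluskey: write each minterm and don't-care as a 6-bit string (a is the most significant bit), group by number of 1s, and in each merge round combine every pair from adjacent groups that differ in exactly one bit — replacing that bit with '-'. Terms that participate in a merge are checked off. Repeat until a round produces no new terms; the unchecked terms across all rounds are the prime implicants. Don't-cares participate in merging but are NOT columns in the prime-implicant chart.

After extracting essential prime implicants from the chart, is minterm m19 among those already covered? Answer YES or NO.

YES

[col 0] 000110, 001000*, 001001*, 010000, 010011*, 010111*, 100011, 101001*, 101100*, 101101*, 101111*, 110100, 111011
[col 1] -01001, 00100-, 010-11, 101-01, 1011-1, 10110-
Prime implicants: -01001, 000110, 00100-, 010-11, 010000, 100011, 101-01, 1011-1, 10110-, 110100, 111011
PI chart (minterm → PIs covering it):
  6 | 000110  (sole → essential)
  8 | 00100-  (sole → essential)
  16 | 010000  (sole → essential)
  19 | 010-11  (sole → essential)
  23 | 010-11  (sole → essential)
  35 | 100011  (sole → essential)
  41 | -01001,101-01
  44 | 10110-  (sole → essential)
  47 | 1011-1  (sole → essential)
  52 | 110100  (sole → essential)
  59 | 111011  (sole → essential)
Essential prime implicants: 000110, 00100-, 010-11, 010000, 100011, 1011-1, 10110-, 110100, 111011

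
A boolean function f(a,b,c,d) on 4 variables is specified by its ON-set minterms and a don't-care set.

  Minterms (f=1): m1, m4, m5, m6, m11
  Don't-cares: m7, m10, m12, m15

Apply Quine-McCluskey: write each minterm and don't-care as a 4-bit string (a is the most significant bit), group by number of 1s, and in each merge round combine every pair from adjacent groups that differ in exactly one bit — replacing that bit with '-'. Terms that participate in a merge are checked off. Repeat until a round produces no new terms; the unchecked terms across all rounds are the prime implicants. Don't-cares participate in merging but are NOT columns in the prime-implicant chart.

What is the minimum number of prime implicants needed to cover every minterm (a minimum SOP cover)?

[col 0] 0001*, 0100*, 0101*, 0110*, 0111*, 1010*, 1011*, 1100*, 1111*
[col 1] -100, -111, 0-01, 01-0*, 01-1*, 010-*, 011-*, 1-11, 101-
[col 2] 01--
Prime implicants: -100, -111, 0-01, 01--, 1-11, 101-
PI chart (minterm → PIs covering it):
  1 | 0-01  (sole → essential)
  4 | -100,01--
  5 | 0-01,01--
  6 | 01--  (sole → essential)
  11 | 1-11,101-
Essential prime implicants: 0-01, 01--
Petrick residual → 1-11
Minimum SOP uses 3 PIs: a'c'd + a'b + acd

3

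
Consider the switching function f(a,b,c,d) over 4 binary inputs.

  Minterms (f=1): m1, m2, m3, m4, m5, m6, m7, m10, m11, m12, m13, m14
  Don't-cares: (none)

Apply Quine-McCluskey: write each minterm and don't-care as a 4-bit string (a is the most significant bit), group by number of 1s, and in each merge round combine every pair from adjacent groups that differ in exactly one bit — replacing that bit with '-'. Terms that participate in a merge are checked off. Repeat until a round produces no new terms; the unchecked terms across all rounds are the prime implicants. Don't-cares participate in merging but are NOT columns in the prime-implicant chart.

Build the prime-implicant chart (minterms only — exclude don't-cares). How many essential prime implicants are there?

[col 0] 0001*, 0010*, 0011*, 0100*, 0101*, 0110*, 0111*, 1010*, 1011*, 1100*, 1101*, 1110*
[col 1] -010*, -011*, -100*, -101*, -110*, 0-01*, 0-10*, 0-11*, 00-1*, 001-*, 01-0*, 01-1*, 010-*, 011-*, 1-10*, 101-*, 11-0*, 110-*
[col 2] --10, -01-, -1-0, -10-, 0--1, 0-1-, 01--
Prime implicants: --10, -01-, -1-0, -10-, 0--1, 0-1-, 01--
PI chart (minterm → PIs covering it):
  1 | 0--1  (sole → essential)
  2 | --10,-01-,0-1-
  3 | -01-,0--1,0-1-
  4 | -1-0,-10-,01--
  5 | -10-,0--1,01--
  6 | --10,-1-0,0-1-,01--
  7 | 0--1,0-1-,01--
  10 | --10,-01-
  11 | -01-  (sole → essential)
  12 | -1-0,-10-
  13 | -10-  (sole → essential)
  14 | --10,-1-0
Essential prime implicants: -01-, -10-, 0--1

3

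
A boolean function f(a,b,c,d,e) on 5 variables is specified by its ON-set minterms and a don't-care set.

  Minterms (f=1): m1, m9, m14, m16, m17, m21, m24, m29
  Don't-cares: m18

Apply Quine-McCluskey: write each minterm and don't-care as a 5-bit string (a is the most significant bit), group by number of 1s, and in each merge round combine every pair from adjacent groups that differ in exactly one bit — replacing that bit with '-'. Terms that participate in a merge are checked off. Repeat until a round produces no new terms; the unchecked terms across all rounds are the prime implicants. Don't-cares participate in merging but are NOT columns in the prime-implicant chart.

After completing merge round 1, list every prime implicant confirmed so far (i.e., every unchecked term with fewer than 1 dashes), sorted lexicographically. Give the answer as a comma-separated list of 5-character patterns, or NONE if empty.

01110

[col 0] 00001*, 01001*, 01110, 10000*, 10001*, 10010*, 10101*, 11000*, 11101*
[col 1] -0001, 0-001, 1-000, 1-101, 10-01, 100-0, 1000-
Prime implicants: -0001, 0-001, 01110, 1-000, 1-101, 10-01, 100-0, 1000-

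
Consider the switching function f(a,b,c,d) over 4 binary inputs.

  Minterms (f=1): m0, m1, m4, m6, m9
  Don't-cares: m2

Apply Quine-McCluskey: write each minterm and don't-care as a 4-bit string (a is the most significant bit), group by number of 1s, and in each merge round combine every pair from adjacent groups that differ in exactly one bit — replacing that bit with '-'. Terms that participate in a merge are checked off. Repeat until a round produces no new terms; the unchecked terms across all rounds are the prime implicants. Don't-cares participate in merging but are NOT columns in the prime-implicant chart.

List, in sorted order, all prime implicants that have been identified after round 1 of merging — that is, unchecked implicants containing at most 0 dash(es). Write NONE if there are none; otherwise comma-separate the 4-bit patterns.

NONE

Round 0: 0000✓ 0001✓ 0010✓ 0100✓ 0110✓ 1001✓
Round 1: -001 0-00✓ 0-10✓ 00-0✓ 000- 01-0✓
Round 2: 0--0
PIs = {-001, 0--0, 000-}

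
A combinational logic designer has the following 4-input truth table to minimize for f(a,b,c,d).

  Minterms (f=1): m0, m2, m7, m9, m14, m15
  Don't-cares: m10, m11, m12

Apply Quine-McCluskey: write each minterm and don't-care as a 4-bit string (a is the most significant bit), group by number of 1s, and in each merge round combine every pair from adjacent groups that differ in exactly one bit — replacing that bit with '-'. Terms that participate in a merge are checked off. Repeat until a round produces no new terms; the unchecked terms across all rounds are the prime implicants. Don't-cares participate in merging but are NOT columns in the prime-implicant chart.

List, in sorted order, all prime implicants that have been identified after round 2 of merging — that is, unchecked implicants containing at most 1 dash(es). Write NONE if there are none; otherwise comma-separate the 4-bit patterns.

Round 0: 0000✓ 0010✓ 0111✓ 1001✓ 1010✓ 1011✓ 1100✓ 1110✓ 1111✓
Round 1: -010 -111 00-0 1-10✓ 1-11✓ 10-1 101-✓ 11-0 111-✓
Round 2: 1-1-
PIs = {-010, -111, 00-0, 1-1-, 10-1, 11-0}

-010, -111, 00-0, 10-1, 11-0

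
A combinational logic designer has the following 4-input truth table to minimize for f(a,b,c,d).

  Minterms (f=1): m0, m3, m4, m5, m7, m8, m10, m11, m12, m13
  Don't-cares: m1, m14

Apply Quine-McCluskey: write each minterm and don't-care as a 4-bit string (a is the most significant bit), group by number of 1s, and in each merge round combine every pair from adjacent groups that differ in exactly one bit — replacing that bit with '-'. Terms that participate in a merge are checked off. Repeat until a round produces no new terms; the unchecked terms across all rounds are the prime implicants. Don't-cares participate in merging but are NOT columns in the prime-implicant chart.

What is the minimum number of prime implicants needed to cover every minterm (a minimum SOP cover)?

4

[col 0] 0000*, 0001*, 0011*, 0100*, 0101*, 0111*, 1000*, 1010*, 1011*, 1100*, 1101*, 1110*
[col 1] -000*, -011, -100*, -101*, 0-00*, 0-01*, 0-11*, 00-1*, 000-*, 01-1*, 010-*, 1-00*, 1-10*, 10-0*, 101-, 11-0*, 110-*
[col 2] --00, -10-, 0--1, 0-0-, 1--0
Prime implicants: --00, -011, -10-, 0--1, 0-0-, 1--0, 101-
PI chart (minterm → PIs covering it):
  0 | --00,0-0-
  3 | -011,0--1
  4 | --00,-10-,0-0-
  5 | -10-,0--1,0-0-
  7 | 0--1  (sole → essential)
  8 | --00,1--0
  10 | 1--0,101-
  11 | -011,101-
  12 | --00,-10-,1--0
  13 | -10-  (sole → essential)
Essential prime implicants: -10-, 0--1
Petrick residual → --00, 101-
Minimum SOP uses 4 PIs: c'd' + bc' + a'd + ab'c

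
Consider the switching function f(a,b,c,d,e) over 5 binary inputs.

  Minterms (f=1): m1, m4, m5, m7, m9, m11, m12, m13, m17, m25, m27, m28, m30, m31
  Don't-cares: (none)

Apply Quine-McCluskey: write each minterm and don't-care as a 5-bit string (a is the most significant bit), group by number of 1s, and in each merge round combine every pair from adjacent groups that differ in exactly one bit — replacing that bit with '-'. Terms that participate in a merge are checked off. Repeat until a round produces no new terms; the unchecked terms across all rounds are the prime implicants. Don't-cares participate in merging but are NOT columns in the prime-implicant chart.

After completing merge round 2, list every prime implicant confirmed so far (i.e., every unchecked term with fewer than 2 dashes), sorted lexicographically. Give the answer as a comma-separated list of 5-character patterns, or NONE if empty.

-1100, 001-1, 11-11, 111-0, 1111-

Round 0: 00001✓ 00100✓ 00101✓ 00111✓ 01001✓ 01011✓ 01100✓ 01101✓ 10001✓ 11001✓ 11011✓ 11100✓ 11110✓ 11111✓
Round 1: -0001✓ -1001✓ -1011✓ -1100 0-001✓ 0-100✓ 0-101✓ 00-01✓ 001-1 0010-✓ 01-01✓ 010-1✓ 0110-✓ 1-001✓ 11-11 110-1✓ 111-0 1111-
Round 2: --001 -10-1 0--01 0-10-
PIs = {--001, -10-1, -1100, 0--01, 0-10-, 001-1, 11-11, 111-0, 1111-}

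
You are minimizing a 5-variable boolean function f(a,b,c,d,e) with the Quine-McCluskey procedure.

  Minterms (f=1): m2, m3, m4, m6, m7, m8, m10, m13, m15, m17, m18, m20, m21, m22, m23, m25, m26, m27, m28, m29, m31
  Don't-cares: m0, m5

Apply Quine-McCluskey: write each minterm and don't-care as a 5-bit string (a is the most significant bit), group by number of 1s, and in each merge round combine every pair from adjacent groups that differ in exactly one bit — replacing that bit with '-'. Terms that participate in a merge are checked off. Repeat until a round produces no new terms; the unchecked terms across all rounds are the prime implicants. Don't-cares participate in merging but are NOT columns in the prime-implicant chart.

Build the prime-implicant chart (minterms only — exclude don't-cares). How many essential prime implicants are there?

Round 0: 00000✓ 00010✓ 00011✓ 00100✓ 00101✓ 00110✓ 00111✓ 01000✓ 01010✓ 01101✓ 01111✓ 10001✓ 10010✓ 10100✓ 10101✓ 10110✓ 10111✓ 11001✓ 11010✓ 11011✓ 11100✓ 11101✓ 11111✓
Round 1: -0010✓ -0100✓ -0101✓ -0110✓ -0111✓ -1010✓ -1101✓ -1111✓ 0-000✓ 0-010✓ 0-101✓ 0-111✓ 00-00✓ 00-10✓ 00-11✓ 000-0✓ 0001-✓ 001-0✓ 001-1✓ 0010-✓ 0011-✓ 010-0✓ 011-1✓ 1-001✓ 1-010✓ 1-100✓ 1-101✓ 1-111✓ 10-01✓ 10-10✓ 101-0✓ 101-1✓ 1010-✓ 1011-✓ 11-01✓ 11-11✓ 110-1✓ 1101- 111-1✓ 1110-✓
Round 2: --010 --101✓ --111✓ -0-10 -01-0✓ -01-1✓ -010-✓ -011-✓ -11-1✓ 0-0-0 0-1-1✓ 00--0 00-1- 001--✓ 1--01 1-1-1✓ 1-10- 101--✓ 11--1
Round 3: --1-1 -01--
PIs = {--010, --1-1, -0-10, -01--, 0-0-0, 00--0, 00-1-, 1--01, 1-10-, 11--1, 1101-}
Coverage chart:
  m2: --010,-0-10,0-0-0,00--0,00-1-
  m3: 00-1- ←essential
  m4: -01--,00--0
  m6: -0-10,-01--,00--0,00-1-
  m7: --1-1,-01--,00-1-
  m8: 0-0-0 ←essential
  m10: --010,0-0-0
  m13: --1-1 ←essential
  m15: --1-1 ←essential
  m17: 1--01 ←essential
  m18: --010,-0-10
  m20: -01--,1-10-
  m21: --1-1,-01--,1--01,1-10-
  m22: -0-10,-01--
  m23: --1-1,-01--
  m25: 1--01,11--1
  m26: --010,1101-
  m27: 11--1,1101-
  m28: 1-10- ←essential
  m29: --1-1,1--01,1-10-,11--1
  m31: --1-1,11--1
Essential: --1-1, 0-0-0, 00-1-, 1--01, 1-10-

5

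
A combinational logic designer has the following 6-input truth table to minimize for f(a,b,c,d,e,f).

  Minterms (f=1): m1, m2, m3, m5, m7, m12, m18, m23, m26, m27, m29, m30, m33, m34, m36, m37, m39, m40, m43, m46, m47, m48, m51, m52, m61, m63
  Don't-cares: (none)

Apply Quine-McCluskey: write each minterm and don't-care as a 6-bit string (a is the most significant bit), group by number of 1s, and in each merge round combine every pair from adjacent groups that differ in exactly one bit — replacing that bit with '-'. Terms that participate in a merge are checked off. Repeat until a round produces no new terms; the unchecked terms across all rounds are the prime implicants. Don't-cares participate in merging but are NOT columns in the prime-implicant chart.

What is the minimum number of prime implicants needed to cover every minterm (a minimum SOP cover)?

size-2^0 implicants → 000001(✓)  000010(✓)  000011(✓)  000101(✓)  000111(✓)  001100  010010(✓)  010111(✓)  011010(✓)  011011(✓)  011101(✓)  011110(✓)  100001(✓)  100010(✓)  100100(✓)  100101(✓)  100111(✓)  101000  101011(✓)  101110(✓)  101111(✓)  110000(✓)  110011  110100(✓)  111101(✓)  111111(✓)
size-2^1 implicants → -00001(✓)  -00010  -00101(✓)  -00111(✓)  -11101  0-0010  0-0111  000-01(✓)  000-11(✓)  0000-1(✓)  00001-  0001-1(✓)  01-010  011-10  01101-  1-0100  1-1111  10-111  100-01(✓)  1001-1(✓)  10010-  101-11  10111-  110-00  1111-1
size-2^2 implicants → -00-01  -001-1  000--1
Unchecked terms (primes): -00-01, -00010, -001-1, -11101, 0-0010, 0-0111, 000--1, 00001-, 001100, 01-010, 011-10, 01101-, 1-0100, 1-1111, 10-111, 10010-, 101-11, 101000, 10111-, 110-00, 110011, 1111-1
Minterm coverage:
  m1 ⊆ -00-01,000--1
  m2 ⊆ -00010,0-0010,00001-
  m3 ⊆ 000--1,00001-
  m5 ⊆ -00-01,-001-1,000--1
  m7 ⊆ -001-1,0-0111,000--1
  m12 ⊆ 001100 [E]
  m18 ⊆ 0-0010,01-010
  m23 ⊆ 0-0111 [E]
  m26 ⊆ 01-010,011-10,01101-
  m27 ⊆ 01101- [E]
  m29 ⊆ -11101 [E]
  m30 ⊆ 011-10 [E]
  m33 ⊆ -00-01 [E]
  m34 ⊆ -00010 [E]
  m36 ⊆ 1-0100,10010-
  m37 ⊆ -00-01,-001-1,10010-
  m39 ⊆ -001-1,10-111
  m40 ⊆ 101000 [E]
  m43 ⊆ 101-11 [E]
  m46 ⊆ 10111- [E]
  m47 ⊆ 1-1111,10-111,101-11,10111-
  m48 ⊆ 110-00 [E]
  m51 ⊆ 110011 [E]
  m52 ⊆ 1-0100,110-00
  m61 ⊆ -11101,1111-1
  m63 ⊆ 1-1111,1111-1
E = {-00-01, -00010, -11101, 0-0111, 001100, 011-10, 01101-, 101-11, 101000, 10111-, 110-00, 110011}
Petrick residual → -001-1, 0-0010, 000--1, 1-0100, 1-1111
Cover = b'c'e'f + b'c'd'ef' + b'c'df + bcde'f + a'c'd'ef' + a'c'def + a'b'c'f + a'b'cde'f' + a'bcef' + a'bcd'e + ac'de'f' + acdef + ab'cef + ab'cd'e'f' + ab'cde + abc'e'f' + abc'd'ef  |cover|=17

17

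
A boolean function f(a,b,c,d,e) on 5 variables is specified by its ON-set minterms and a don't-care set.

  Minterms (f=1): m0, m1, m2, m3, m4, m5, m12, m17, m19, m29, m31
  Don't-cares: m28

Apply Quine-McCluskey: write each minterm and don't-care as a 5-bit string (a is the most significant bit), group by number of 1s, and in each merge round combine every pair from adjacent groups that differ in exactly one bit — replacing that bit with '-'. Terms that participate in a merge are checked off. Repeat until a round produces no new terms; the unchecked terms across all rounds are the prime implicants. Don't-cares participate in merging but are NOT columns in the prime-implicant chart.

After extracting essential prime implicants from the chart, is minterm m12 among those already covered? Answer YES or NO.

size-2^0 implicants → 00000(✓)  00001(✓)  00010(✓)  00011(✓)  00100(✓)  00101(✓)  01100(✓)  10001(✓)  10011(✓)  11100(✓)  11101(✓)  11111(✓)
size-2^1 implicants → -0001(✓)  -0011(✓)  -1100  0-100  00-00(✓)  00-01(✓)  000-0(✓)  000-1(✓)  0000-(✓)  0001-(✓)  0010-(✓)  100-1(✓)  111-1  1110-
size-2^2 implicants → -00-1  00-0-  000--
Unchecked terms (primes): -00-1, -1100, 0-100, 00-0-, 000--, 111-1, 1110-
Minterm coverage:
  m0 ⊆ 00-0-,000--
  m1 ⊆ -00-1,00-0-,000--
  m2 ⊆ 000-- [E]
  m3 ⊆ -00-1,000--
  m4 ⊆ 0-100,00-0-
  m5 ⊆ 00-0- [E]
  m12 ⊆ -1100,0-100
  m17 ⊆ -00-1 [E]
  m19 ⊆ -00-1 [E]
  m29 ⊆ 111-1,1110-
  m31 ⊆ 111-1 [E]
E = {-00-1, 00-0-, 000--, 111-1}

NO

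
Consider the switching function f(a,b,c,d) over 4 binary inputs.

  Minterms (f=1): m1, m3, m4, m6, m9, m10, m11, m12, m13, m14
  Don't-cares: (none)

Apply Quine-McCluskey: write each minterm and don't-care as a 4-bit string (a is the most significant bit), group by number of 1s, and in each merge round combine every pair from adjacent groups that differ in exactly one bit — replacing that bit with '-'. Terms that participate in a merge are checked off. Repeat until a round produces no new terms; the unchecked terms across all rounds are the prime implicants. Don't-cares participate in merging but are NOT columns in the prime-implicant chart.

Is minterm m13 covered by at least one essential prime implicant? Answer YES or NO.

[col 0] 0001*, 0011*, 0100*, 0110*, 1001*, 1010*, 1011*, 1100*, 1101*, 1110*
[col 1] -001*, -011*, -100*, -110*, 00-1*, 01-0*, 1-01, 1-10, 10-1*, 101-, 11-0*, 110-
[col 2] -0-1, -1-0
Prime implicants: -0-1, -1-0, 1-01, 1-10, 101-, 110-
PI chart (minterm → PIs covering it):
  1 | -0-1  (sole → essential)
  3 | -0-1  (sole → essential)
  4 | -1-0  (sole → essential)
  6 | -1-0  (sole → essential)
  9 | -0-1,1-01
  10 | 1-10,101-
  11 | -0-1,101-
  12 | -1-0,110-
  13 | 1-01,110-
  14 | -1-0,1-10
Essential prime implicants: -0-1, -1-0

NO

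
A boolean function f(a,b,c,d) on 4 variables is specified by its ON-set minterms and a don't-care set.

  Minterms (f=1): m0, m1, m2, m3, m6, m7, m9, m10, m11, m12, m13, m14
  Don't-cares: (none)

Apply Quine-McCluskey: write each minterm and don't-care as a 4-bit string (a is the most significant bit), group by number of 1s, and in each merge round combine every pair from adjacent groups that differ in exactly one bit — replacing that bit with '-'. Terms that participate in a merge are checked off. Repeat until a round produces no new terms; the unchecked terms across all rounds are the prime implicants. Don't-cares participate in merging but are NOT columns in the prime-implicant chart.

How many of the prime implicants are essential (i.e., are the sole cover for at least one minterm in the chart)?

size-2^0 implicants → 0000(✓)  0001(✓)  0010(✓)  0011(✓)  0110(✓)  0111(✓)  1001(✓)  1010(✓)  1011(✓)  1100(✓)  1101(✓)  1110(✓)
size-2^1 implicants → -001(✓)  -010(✓)  -011(✓)  -110(✓)  0-10(✓)  0-11(✓)  00-0(✓)  00-1(✓)  000-(✓)  001-(✓)  011-(✓)  1-01  1-10(✓)  10-1(✓)  101-(✓)  11-0  110-
size-2^2 implicants → --10  -0-1  -01-  0-1-  00--
Unchecked terms (primes): --10, -0-1, -01-, 0-1-, 00--, 1-01, 11-0, 110-
Minterm coverage:
  m0 ⊆ 00-- [E]
  m1 ⊆ -0-1,00--
  m2 ⊆ --10,-01-,0-1-,00--
  m3 ⊆ -0-1,-01-,0-1-,00--
  m6 ⊆ --10,0-1-
  m7 ⊆ 0-1- [E]
  m9 ⊆ -0-1,1-01
  m10 ⊆ --10,-01-
  m11 ⊆ -0-1,-01-
  m12 ⊆ 11-0,110-
  m13 ⊆ 1-01,110-
  m14 ⊆ --10,11-0
E = {0-1-, 00--}

2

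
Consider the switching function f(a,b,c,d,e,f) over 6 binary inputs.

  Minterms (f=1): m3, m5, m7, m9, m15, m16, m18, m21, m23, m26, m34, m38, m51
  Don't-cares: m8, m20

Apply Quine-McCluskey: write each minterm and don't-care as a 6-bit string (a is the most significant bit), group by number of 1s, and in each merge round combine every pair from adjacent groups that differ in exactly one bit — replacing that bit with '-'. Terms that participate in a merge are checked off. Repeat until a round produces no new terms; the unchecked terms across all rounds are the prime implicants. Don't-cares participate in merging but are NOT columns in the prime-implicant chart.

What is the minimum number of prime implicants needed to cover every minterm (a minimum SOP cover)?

size-2^0 implicants → 000011(✓)  000101(✓)  000111(✓)  001000(✓)  001001(✓)  001111(✓)  010000(✓)  010010(✓)  010100(✓)  010101(✓)  010111(✓)  011010(✓)  100010(✓)  100110(✓)  110011
size-2^1 implicants → 0-0101(✓)  0-0111(✓)  00-111  000-11  0001-1(✓)  00100-  01-010  010-00  0100-0  0101-1(✓)  01010-  100-10
size-2^2 implicants → 0-01-1
Unchecked terms (primes): 0-01-1, 00-111, 000-11, 00100-, 01-010, 010-00, 0100-0, 01010-, 100-10, 110011
Minterm coverage:
  m3 ⊆ 000-11 [E]
  m5 ⊆ 0-01-1 [E]
  m7 ⊆ 0-01-1,00-111,000-11
  m9 ⊆ 00100- [E]
  m15 ⊆ 00-111 [E]
  m16 ⊆ 010-00,0100-0
  m18 ⊆ 01-010,0100-0
  m21 ⊆ 0-01-1,01010-
  m23 ⊆ 0-01-1 [E]
  m26 ⊆ 01-010 [E]
  m34 ⊆ 100-10 [E]
  m38 ⊆ 100-10 [E]
  m51 ⊆ 110011 [E]
E = {0-01-1, 00-111, 000-11, 00100-, 01-010, 100-10, 110011}
Petrick residual → 010-00
Cover = a'c'df + a'b'def + a'b'c'ef + a'b'cd'e' + a'bd'ef' + a'bc'e'f' + ab'c'ef' + abc'd'ef  |cover|=8

8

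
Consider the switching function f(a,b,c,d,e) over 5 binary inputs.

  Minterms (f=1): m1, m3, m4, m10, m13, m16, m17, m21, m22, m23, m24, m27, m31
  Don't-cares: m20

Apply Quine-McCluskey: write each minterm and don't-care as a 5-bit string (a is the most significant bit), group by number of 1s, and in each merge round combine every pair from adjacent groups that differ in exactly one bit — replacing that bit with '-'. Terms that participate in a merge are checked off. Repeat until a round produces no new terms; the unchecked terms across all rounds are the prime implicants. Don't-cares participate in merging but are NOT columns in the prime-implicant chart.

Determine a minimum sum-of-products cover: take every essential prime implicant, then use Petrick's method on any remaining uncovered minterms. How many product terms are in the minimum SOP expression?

Round 0: 00001✓ 00011✓ 00100✓ 01010 01101 10000✓ 10001✓ 10100✓ 10101✓ 10110✓ 10111✓ 11000✓ 11011✓ 11111✓
Round 1: -0001 -0100 000-1 1-000 1-111 10-00✓ 10-01✓ 1000-✓ 101-0✓ 101-1✓ 1010-✓ 1011-✓ 11-11
Round 2: 10-0- 101--
PIs = {-0001, -0100, 000-1, 01010, 01101, 1-000, 1-111, 10-0-, 101--, 11-11}
Coverage chart:
  m1: -0001,000-1
  m3: 000-1 ←essential
  m4: -0100 ←essential
  m10: 01010 ←essential
  m13: 01101 ←essential
  m16: 1-000,10-0-
  m17: -0001,10-0-
  m21: 10-0-,101--
  m22: 101-- ←essential
  m23: 1-111,101--
  m24: 1-000 ←essential
  m27: 11-11 ←essential
  m31: 1-111,11-11
Essential: -0100, 000-1, 01010, 01101, 1-000, 101--, 11-11
Petrick residual → -0001
Min cover (8 terms): b'c'd'e + b'cd'e' + a'b'c'e + a'bc'de' + a'bcd'e + ac'd'e' + ab'c + abde

8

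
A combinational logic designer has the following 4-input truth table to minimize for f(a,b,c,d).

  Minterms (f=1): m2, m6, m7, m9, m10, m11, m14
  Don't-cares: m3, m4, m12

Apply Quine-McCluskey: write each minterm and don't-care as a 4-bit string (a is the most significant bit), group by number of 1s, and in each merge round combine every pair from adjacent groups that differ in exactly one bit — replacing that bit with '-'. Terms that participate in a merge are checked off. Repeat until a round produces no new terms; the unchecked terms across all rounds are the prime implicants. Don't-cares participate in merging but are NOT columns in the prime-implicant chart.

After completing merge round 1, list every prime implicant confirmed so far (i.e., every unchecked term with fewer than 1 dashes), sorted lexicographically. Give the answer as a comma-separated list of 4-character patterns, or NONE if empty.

NONE

size-2^0 implicants → 0010(✓)  0011(✓)  0100(✓)  0110(✓)  0111(✓)  1001(✓)  1010(✓)  1011(✓)  1100(✓)  1110(✓)
size-2^1 implicants → -010(✓)  -011(✓)  -100(✓)  -110(✓)  0-10(✓)  0-11(✓)  001-(✓)  01-0(✓)  011-(✓)  1-10(✓)  10-1  101-(✓)  11-0(✓)
size-2^2 implicants → --10  -01-  -1-0  0-1-
Unchecked terms (primes): --10, -01-, -1-0, 0-1-, 10-1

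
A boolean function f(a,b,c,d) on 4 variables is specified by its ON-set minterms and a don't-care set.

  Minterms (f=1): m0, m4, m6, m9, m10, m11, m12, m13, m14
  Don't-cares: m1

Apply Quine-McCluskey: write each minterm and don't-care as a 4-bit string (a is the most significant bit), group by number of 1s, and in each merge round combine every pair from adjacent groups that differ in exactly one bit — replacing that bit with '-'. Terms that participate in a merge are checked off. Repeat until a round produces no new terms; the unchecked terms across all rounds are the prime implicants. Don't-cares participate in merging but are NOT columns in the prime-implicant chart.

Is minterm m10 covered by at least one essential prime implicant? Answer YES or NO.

size-2^0 implicants → 0000(✓)  0001(✓)  0100(✓)  0110(✓)  1001(✓)  1010(✓)  1011(✓)  1100(✓)  1101(✓)  1110(✓)
size-2^1 implicants → -001  -100(✓)  -110(✓)  0-00  000-  01-0(✓)  1-01  1-10  10-1  101-  11-0(✓)  110-
size-2^2 implicants → -1-0
Unchecked terms (primes): -001, -1-0, 0-00, 000-, 1-01, 1-10, 10-1, 101-, 110-
Minterm coverage:
  m0 ⊆ 0-00,000-
  m4 ⊆ -1-0,0-00
  m6 ⊆ -1-0 [E]
  m9 ⊆ -001,1-01,10-1
  m10 ⊆ 1-10,101-
  m11 ⊆ 10-1,101-
  m12 ⊆ -1-0,110-
  m13 ⊆ 1-01,110-
  m14 ⊆ -1-0,1-10
E = {-1-0}

NO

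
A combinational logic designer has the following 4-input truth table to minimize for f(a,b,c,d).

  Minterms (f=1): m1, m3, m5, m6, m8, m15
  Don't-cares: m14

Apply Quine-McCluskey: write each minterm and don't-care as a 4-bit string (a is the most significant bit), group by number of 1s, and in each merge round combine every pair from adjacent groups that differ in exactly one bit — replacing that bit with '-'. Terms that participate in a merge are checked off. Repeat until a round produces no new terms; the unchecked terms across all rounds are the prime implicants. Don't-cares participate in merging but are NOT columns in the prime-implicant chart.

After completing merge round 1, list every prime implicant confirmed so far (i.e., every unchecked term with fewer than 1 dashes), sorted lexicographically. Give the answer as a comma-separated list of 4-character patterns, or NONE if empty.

Round 0: 0001✓ 0011✓ 0101✓ 0110✓ 1000 1110✓ 1111✓
Round 1: -110 0-01 00-1 111-
PIs = {-110, 0-01, 00-1, 1000, 111-}

1000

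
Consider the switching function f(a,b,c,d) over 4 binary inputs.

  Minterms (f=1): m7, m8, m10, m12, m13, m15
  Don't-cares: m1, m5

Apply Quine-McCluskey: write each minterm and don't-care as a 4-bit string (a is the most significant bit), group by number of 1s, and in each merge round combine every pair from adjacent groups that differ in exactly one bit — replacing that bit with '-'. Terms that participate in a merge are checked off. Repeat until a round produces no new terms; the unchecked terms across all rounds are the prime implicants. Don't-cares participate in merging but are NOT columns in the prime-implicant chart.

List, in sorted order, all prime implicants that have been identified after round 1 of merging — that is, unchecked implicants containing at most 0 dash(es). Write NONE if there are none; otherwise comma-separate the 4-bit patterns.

NONE

Round 0: 0001✓ 0101✓ 0111✓ 1000✓ 1010✓ 1100✓ 1101✓ 1111✓
Round 1: -101✓ -111✓ 0-01 01-1✓ 1-00 10-0 11-1✓ 110-
Round 2: -1-1
PIs = {-1-1, 0-01, 1-00, 10-0, 110-}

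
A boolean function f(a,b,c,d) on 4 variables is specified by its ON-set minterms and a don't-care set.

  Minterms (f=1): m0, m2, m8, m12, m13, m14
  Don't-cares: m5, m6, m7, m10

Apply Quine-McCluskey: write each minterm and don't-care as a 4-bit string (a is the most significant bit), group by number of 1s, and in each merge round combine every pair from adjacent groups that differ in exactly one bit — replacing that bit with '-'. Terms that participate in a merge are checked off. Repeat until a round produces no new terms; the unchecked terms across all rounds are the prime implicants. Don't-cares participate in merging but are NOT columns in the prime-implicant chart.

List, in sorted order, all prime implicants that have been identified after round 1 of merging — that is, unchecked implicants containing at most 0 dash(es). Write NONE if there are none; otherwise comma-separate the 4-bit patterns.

NONE

size-2^0 implicants → 0000(✓)  0010(✓)  0101(✓)  0110(✓)  0111(✓)  1000(✓)  1010(✓)  1100(✓)  1101(✓)  1110(✓)
size-2^1 implicants → -000(✓)  -010(✓)  -101  -110(✓)  0-10(✓)  00-0(✓)  01-1  011-  1-00(✓)  1-10(✓)  10-0(✓)  11-0(✓)  110-
size-2^2 implicants → --10  -0-0  1--0
Unchecked terms (primes): --10, -0-0, -101, 01-1, 011-, 1--0, 110-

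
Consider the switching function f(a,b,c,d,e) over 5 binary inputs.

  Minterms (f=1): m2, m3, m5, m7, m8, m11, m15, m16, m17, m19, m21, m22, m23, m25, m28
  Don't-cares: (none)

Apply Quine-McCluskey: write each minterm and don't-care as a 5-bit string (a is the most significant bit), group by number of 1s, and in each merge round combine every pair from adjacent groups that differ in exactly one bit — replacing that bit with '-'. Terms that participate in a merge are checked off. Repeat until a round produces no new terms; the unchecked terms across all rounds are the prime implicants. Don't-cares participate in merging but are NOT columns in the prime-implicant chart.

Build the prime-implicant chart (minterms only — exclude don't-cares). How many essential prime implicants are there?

8

Round 0: 00010✓ 00011✓ 00101✓ 00111✓ 01000 01011✓ 01111✓ 10000✓ 10001✓ 10011✓ 10101✓ 10110✓ 10111✓ 11001✓ 11100
Round 1: -0011✓ -0101✓ -0111✓ 0-011✓ 0-111✓ 00-11✓ 0001- 001-1✓ 01-11✓ 1-001 10-01✓ 10-11✓ 100-1✓ 1000- 101-1✓ 1011-
Round 2: -0-11 -01-1 0--11 10--1
PIs = {-0-11, -01-1, 0--11, 0001-, 01000, 1-001, 10--1, 1000-, 1011-, 11100}
Coverage chart:
  m2: 0001- ←essential
  m3: -0-11,0--11,0001-
  m5: -01-1 ←essential
  m7: -0-11,-01-1,0--11
  m8: 01000 ←essential
  m11: 0--11 ←essential
  m15: 0--11 ←essential
  m16: 1000- ←essential
  m17: 1-001,10--1,1000-
  m19: -0-11,10--1
  m21: -01-1,10--1
  m22: 1011- ←essential
  m23: -0-11,-01-1,10--1,1011-
  m25: 1-001 ←essential
  m28: 11100 ←essential
Essential: -01-1, 0--11, 0001-, 01000, 1-001, 1000-, 1011-, 11100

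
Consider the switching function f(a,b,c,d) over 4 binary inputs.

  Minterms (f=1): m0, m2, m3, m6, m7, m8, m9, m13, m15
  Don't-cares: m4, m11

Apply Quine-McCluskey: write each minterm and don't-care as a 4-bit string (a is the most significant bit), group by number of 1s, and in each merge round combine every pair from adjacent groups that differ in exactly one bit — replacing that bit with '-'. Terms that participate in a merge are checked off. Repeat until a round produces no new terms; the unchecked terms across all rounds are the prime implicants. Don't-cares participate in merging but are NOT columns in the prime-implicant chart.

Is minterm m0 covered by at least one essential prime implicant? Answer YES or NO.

NO

size-2^0 implicants → 0000(✓)  0010(✓)  0011(✓)  0100(✓)  0110(✓)  0111(✓)  1000(✓)  1001(✓)  1011(✓)  1101(✓)  1111(✓)
size-2^1 implicants → -000  -011(✓)  -111(✓)  0-00(✓)  0-10(✓)  0-11(✓)  00-0(✓)  001-(✓)  01-0(✓)  011-(✓)  1-01(✓)  1-11(✓)  10-1(✓)  100-  11-1(✓)
size-2^2 implicants → --11  0--0  0-1-  1--1
Unchecked terms (primes): --11, -000, 0--0, 0-1-, 1--1, 100-
Minterm coverage:
  m0 ⊆ -000,0--0
  m2 ⊆ 0--0,0-1-
  m3 ⊆ --11,0-1-
  m6 ⊆ 0--0,0-1-
  m7 ⊆ --11,0-1-
  m8 ⊆ -000,100-
  m9 ⊆ 1--1,100-
  m13 ⊆ 1--1 [E]
  m15 ⊆ --11,1--1
E = {1--1}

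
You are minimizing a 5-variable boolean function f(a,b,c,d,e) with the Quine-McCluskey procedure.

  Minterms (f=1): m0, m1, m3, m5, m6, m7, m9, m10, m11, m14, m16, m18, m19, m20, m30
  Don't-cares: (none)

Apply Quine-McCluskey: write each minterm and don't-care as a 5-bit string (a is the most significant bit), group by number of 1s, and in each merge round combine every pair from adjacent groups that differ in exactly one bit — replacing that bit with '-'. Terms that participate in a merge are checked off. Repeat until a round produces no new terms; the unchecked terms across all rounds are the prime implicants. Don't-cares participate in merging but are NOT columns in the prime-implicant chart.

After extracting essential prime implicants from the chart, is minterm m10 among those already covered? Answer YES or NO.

Round 0: 00000✓ 00001✓ 00011✓ 00101✓ 00110✓ 00111✓ 01001✓ 01010✓ 01011✓ 01110✓ 10000✓ 10010✓ 10011✓ 10100✓ 11110✓
Round 1: -0000 -0011 -1110 0-001✓ 0-011✓ 0-110 00-01✓ 00-11✓ 000-1✓ 0000- 001-1✓ 0011- 01-10 010-1✓ 0101- 10-00 100-0 1001-
Round 2: 0-0-1 00--1
PIs = {-0000, -0011, -1110, 0-0-1, 0-110, 00--1, 0000-, 0011-, 01-10, 0101-, 10-00, 100-0, 1001-}
Coverage chart:
  m0: -0000,0000-
  m1: 0-0-1,00--1,0000-
  m3: -0011,0-0-1,00--1
  m5: 00--1 ←essential
  m6: 0-110,0011-
  m7: 00--1,0011-
  m9: 0-0-1 ←essential
  m10: 01-10,0101-
  m11: 0-0-1,0101-
  m14: -1110,0-110,01-10
  m16: -0000,10-00,100-0
  m18: 100-0,1001-
  m19: -0011,1001-
  m20: 10-00 ←essential
  m30: -1110 ←essential
Essential: -1110, 0-0-1, 00--1, 10-00

NO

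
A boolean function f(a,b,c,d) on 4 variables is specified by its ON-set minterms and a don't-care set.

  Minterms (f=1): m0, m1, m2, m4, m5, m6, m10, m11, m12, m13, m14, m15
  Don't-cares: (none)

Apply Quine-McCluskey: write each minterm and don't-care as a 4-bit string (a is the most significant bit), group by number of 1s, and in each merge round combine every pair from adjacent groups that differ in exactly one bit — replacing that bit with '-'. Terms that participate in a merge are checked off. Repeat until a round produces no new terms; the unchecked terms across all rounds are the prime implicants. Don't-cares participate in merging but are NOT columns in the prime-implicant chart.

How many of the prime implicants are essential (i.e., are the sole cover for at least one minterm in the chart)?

2

[col 0] 0000*, 0001*, 0010*, 0100*, 0101*, 0110*, 1010*, 1011*, 1100*, 1101*, 1110*, 1111*
[col 1] -010*, -100*, -101*, -110*, 0-00*, 0-01*, 0-10*, 00-0*, 000-*, 01-0*, 010-*, 1-10*, 1-11*, 101-*, 11-0*, 11-1*, 110-*, 111-*
[col 2] --10, -1-0, -10-, 0--0, 0-0-, 1-1-, 11--
Prime implicants: --10, -1-0, -10-, 0--0, 0-0-, 1-1-, 11--
PI chart (minterm → PIs covering it):
  0 | 0--0,0-0-
  1 | 0-0-  (sole → essential)
  2 | --10,0--0
  4 | -1-0,-10-,0--0,0-0-
  5 | -10-,0-0-
  6 | --10,-1-0,0--0
  10 | --10,1-1-
  11 | 1-1-  (sole → essential)
  12 | -1-0,-10-,11--
  13 | -10-,11--
  14 | --10,-1-0,1-1-,11--
  15 | 1-1-,11--
Essential prime implicants: 0-0-, 1-1-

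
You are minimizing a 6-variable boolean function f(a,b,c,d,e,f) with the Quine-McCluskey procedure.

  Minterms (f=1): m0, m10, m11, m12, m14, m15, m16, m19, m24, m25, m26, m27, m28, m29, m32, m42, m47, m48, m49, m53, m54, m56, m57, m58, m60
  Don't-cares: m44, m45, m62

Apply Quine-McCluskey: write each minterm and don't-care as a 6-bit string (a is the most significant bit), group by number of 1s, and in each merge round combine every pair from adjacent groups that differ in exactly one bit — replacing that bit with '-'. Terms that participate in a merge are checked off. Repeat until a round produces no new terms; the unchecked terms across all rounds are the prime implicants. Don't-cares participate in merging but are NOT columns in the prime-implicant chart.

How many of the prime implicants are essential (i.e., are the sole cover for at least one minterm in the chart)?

size-2^0 implicants → 000000(✓)  001010(✓)  001011(✓)  001100(✓)  001110(✓)  001111(✓)  010000(✓)  010011(✓)  011000(✓)  011001(✓)  011010(✓)  011011(✓)  011100(✓)  011101(✓)  100000(✓)  101010(✓)  101100(✓)  101101(✓)  101111(✓)  110000(✓)  110001(✓)  110101(✓)  110110(✓)  111000(✓)  111001(✓)  111010(✓)  111100(✓)  111110(✓)
size-2^1 implicants → -00000(✓)  -01010(✓)  -01100(✓)  -01111  -10000(✓)  -11000(✓)  -11001(✓)  -11010(✓)  -11100(✓)  0-0000(✓)  0-1010(✓)  0-1011(✓)  0-1100(✓)  001-10(✓)  001-11(✓)  00101-(✓)  0011-0  00111-(✓)  01-000(✓)  01-011  011-00(✓)  011-01(✓)  0110-0(✓)  0110-1(✓)  01100-(✓)  01101-(✓)  01110-(✓)  1-0000(✓)  1-1010(✓)  1-1100(✓)  1011-1  10110-  11-000(✓)  11-001(✓)  11-110  110-01  11000-(✓)  111-00(✓)  111-10(✓)  1110-0(✓)  11100-(✓)  1111-0(✓)
size-2^2 implicants → --0000  --1010  --1100  -1-000  -11-00  -110-0  -1100-  0-101-  001-1-  011-0-  0110--  11-00-  111--0
Unchecked terms (primes): --0000, --1010, --1100, -01111, -1-000, -11-00, -110-0, -1100-, 0-101-, 001-1-, 0011-0, 01-011, 011-0-, 0110--, 1011-1, 10110-, 11-00-, 11-110, 110-01, 111--0
Minterm coverage:
  m0 ⊆ --0000 [E]
  m10 ⊆ --1010,0-101-,001-1-
  m11 ⊆ 0-101-,001-1-
  m12 ⊆ --1100,0011-0
  m14 ⊆ 001-1-,0011-0
  m15 ⊆ -01111,001-1-
  m16 ⊆ --0000,-1-000
  m19 ⊆ 01-011 [E]
  m24 ⊆ -1-000,-11-00,-110-0,-1100-,011-0-,0110--
  m25 ⊆ -1100-,011-0-,0110--
  m26 ⊆ --1010,-110-0,0-101-,0110--
  m27 ⊆ 0-101-,01-011,0110--
  m28 ⊆ --1100,-11-00,011-0-
  m29 ⊆ 011-0- [E]
  m32 ⊆ --0000 [E]
  m42 ⊆ --1010 [E]
  m47 ⊆ -01111,1011-1
  m48 ⊆ --0000,-1-000,11-00-
  m49 ⊆ 11-00-,110-01
  m53 ⊆ 110-01 [E]
  m54 ⊆ 11-110 [E]
  m56 ⊆ -1-000,-11-00,-110-0,-1100-,11-00-,111--0
  m57 ⊆ -1100-,11-00-
  m58 ⊆ --1010,-110-0,111--0
  m60 ⊆ --1100,-11-00,111--0
E = {--0000, --1010, 01-011, 011-0-, 11-110, 110-01}

6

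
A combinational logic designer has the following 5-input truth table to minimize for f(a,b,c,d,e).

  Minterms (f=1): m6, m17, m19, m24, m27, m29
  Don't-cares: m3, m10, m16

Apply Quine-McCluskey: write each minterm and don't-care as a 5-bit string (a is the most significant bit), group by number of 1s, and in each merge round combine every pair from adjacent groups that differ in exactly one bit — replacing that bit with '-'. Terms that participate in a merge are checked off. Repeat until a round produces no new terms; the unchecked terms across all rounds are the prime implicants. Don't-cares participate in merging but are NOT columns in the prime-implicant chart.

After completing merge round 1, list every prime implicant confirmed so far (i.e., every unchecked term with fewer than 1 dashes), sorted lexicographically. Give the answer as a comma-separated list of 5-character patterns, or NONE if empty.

size-2^0 implicants → 00011(✓)  00110  01010  10000(✓)  10001(✓)  10011(✓)  11000(✓)  11011(✓)  11101
size-2^1 implicants → -0011  1-000  1-011  100-1  1000-
Unchecked terms (primes): -0011, 00110, 01010, 1-000, 1-011, 100-1, 1000-, 11101

00110, 01010, 11101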